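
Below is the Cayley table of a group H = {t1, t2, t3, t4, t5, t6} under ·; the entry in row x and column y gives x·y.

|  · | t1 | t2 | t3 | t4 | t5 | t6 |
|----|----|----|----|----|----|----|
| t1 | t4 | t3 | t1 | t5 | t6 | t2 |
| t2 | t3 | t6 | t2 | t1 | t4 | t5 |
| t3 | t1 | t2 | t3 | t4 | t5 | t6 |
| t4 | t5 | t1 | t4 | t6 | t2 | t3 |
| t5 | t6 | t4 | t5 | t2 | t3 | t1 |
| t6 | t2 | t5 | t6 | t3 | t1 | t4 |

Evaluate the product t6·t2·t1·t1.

t6·t2 = t5
t5·t1 = t6
t6·t1 = t2

t2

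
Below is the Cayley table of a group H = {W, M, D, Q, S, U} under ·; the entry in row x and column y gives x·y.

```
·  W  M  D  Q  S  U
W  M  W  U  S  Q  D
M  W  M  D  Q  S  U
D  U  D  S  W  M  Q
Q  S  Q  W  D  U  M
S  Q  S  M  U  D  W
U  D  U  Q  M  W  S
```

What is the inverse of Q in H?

U

First locate the identity: row M matches the header, so M is the identity.
Scan row Q for M: Q·U = M. Hence Q^(-1) = U.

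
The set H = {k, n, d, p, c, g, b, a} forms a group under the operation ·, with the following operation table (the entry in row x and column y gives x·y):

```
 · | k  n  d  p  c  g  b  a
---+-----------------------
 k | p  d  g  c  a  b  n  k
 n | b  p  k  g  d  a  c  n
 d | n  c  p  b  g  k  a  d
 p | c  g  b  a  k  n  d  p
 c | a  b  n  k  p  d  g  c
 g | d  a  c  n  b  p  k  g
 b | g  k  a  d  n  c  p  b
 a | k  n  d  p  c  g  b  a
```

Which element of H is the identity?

a

The identity e satisfies e·x = x for all x, so its row in the table reproduces the column headers.
Row a reads: k, n, d, p, c, g, b, a — exactly the header order. So a is the identity.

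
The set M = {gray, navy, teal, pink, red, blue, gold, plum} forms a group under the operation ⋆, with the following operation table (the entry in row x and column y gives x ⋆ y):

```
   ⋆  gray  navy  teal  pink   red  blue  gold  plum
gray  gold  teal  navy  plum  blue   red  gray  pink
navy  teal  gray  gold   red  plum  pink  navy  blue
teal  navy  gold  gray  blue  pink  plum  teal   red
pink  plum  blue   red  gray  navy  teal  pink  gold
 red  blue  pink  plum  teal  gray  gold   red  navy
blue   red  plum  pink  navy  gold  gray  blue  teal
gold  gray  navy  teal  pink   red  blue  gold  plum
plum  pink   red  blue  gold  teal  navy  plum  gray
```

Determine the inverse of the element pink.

plum

First locate the identity: row gold matches the header, so gold is the identity.
Scan row pink for gold: pink ⋆ plum = gold. Hence pink^(-1) = plum.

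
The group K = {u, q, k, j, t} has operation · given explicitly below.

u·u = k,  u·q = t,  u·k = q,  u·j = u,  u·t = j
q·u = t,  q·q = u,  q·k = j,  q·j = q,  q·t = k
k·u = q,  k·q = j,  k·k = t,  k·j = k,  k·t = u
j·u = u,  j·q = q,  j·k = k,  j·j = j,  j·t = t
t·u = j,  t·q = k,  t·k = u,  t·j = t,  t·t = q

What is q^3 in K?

t

q^1 = q
q^2 = q·q = u
q^3 = u·q = t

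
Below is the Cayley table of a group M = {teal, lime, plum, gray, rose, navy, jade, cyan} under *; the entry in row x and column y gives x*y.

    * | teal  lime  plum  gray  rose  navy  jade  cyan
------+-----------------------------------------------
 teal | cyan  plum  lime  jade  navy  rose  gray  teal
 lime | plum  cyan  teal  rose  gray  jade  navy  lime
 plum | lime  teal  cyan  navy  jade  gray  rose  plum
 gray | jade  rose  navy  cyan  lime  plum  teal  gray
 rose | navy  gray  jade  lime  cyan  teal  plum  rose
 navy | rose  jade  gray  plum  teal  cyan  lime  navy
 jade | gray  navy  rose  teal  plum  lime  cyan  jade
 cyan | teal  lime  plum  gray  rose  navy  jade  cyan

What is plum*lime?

teal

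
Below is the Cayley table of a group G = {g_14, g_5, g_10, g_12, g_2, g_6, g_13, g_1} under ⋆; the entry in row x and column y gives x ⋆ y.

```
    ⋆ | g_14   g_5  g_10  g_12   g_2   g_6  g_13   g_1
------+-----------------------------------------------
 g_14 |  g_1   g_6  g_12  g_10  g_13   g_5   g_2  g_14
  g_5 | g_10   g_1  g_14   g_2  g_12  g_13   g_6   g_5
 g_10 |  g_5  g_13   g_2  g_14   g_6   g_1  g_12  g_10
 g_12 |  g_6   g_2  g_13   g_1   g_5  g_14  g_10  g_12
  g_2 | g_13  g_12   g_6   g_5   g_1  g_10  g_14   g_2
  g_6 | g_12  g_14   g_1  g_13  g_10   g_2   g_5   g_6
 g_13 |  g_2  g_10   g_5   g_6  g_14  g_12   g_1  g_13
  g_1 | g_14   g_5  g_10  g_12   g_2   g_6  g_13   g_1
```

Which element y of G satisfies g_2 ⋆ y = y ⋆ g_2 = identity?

g_2

First locate the identity: row g_1 matches the header, so g_1 is the identity.
Scan row g_2 for g_1: g_2 ⋆ g_2 = g_1. Hence g_2^(-1) = g_2.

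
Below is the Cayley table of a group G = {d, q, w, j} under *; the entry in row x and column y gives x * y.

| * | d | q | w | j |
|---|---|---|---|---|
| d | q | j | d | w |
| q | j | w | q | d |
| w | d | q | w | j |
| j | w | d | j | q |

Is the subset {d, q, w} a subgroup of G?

q * d = j, which is not in {d, q, w}.
The subset is not closed under *, so it is not a subgroup.

No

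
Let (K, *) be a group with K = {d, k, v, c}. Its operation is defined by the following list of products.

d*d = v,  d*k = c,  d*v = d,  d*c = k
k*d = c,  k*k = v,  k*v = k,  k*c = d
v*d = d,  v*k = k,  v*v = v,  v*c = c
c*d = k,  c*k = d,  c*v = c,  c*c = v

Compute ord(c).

The identity element is v (its row matches the header).
c^1 = c
c^2 = c*c = v
The first power of c equal to the identity is c^2, so ord(c) = 2.

2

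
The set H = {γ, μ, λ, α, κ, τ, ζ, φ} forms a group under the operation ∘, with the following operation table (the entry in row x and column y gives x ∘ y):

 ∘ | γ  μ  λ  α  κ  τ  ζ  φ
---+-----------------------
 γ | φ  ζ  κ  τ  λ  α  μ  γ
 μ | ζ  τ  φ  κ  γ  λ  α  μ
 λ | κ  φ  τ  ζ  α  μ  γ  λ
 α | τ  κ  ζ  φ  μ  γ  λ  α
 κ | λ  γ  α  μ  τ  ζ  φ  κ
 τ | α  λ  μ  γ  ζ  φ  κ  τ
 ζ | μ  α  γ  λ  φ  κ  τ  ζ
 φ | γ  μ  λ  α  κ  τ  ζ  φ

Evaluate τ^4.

φ

τ^1 = τ
τ^2 = τ ∘ τ = φ
τ^3 = φ ∘ τ = τ
τ^4 = τ ∘ τ = φ
(Structurally, H here is isomorphic to Z_2 x Z_4.)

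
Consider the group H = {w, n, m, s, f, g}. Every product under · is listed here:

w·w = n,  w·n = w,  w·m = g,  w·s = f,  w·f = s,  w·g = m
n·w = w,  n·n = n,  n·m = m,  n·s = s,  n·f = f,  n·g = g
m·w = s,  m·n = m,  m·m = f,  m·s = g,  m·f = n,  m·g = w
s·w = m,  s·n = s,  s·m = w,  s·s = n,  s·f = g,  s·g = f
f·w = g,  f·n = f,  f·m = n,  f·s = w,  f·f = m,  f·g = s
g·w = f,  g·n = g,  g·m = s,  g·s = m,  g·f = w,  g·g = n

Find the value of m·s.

Read row m, column s: m·s = g.

g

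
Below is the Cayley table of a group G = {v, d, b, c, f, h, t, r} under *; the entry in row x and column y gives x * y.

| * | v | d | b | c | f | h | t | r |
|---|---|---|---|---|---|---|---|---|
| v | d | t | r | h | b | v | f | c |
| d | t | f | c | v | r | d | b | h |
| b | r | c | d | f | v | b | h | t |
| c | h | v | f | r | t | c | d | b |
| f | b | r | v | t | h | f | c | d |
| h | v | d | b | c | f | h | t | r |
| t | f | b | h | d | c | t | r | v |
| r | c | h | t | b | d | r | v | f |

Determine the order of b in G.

The identity element is h (its row matches the header).
b^1 = b
b^2 = b * b = d
b^3 = d * b = c
b^4 = c * b = f
b^5 = f * b = v
b^6 = v * b = r
b^7 = r * b = t
b^8 = t * b = h
The first power of b equal to the identity is b^8, so ord(b) = 8.

8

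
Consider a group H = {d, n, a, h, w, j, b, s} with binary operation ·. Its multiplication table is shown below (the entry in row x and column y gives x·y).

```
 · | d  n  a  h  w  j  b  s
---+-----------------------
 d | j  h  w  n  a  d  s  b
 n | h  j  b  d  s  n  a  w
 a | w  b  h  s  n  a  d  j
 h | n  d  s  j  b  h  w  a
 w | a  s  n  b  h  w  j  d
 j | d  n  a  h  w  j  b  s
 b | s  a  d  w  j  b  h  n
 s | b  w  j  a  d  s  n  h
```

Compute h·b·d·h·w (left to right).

h·b = w
w·d = a
a·h = s
s·w = d

d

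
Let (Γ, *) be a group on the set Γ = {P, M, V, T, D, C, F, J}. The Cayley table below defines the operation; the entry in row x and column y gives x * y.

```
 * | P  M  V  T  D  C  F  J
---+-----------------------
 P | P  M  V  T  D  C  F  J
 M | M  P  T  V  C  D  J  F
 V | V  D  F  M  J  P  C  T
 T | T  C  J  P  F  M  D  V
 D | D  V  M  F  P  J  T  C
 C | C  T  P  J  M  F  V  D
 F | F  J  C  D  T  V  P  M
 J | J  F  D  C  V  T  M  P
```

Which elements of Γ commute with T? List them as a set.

Compare row T with column T entry by entry.
D * T = F = T * D, so D commutes with T.
J * T = C but T * J = V, so J does not.
Collecting the elements that commute with T: C(T) = {D, F, P, T}.

{D, F, P, T}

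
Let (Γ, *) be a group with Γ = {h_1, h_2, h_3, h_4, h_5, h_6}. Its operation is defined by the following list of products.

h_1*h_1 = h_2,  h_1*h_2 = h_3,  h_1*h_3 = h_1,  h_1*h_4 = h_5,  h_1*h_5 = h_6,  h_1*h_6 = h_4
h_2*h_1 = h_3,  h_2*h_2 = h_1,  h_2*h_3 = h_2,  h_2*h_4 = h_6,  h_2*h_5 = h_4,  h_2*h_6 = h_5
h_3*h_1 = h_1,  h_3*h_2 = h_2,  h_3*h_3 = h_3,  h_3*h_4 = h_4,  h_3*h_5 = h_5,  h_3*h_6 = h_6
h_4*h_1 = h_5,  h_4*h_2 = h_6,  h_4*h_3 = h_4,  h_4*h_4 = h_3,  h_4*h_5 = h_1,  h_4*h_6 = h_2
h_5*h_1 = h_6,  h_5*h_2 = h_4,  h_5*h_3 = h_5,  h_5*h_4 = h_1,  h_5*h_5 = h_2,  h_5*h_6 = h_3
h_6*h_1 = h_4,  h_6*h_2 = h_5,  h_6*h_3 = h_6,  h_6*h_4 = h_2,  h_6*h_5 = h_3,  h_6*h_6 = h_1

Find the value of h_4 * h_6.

h_2

Read row h_4, column h_6: h_4 * h_6 = h_2.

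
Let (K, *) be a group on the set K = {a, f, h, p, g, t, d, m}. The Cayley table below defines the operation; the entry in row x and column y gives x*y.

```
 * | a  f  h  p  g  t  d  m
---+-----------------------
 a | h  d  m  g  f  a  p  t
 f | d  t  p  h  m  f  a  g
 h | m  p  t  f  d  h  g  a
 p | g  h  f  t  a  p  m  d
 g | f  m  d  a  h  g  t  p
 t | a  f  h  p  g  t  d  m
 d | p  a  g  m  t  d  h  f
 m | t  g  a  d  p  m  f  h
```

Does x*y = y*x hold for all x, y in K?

Check whether the table is symmetric across its main diagonal.
Every entry (row x, col y) equals the entry (row y, col x), so K is abelian.
(In fact K ≅ Z_2 x Z_4.)

Yes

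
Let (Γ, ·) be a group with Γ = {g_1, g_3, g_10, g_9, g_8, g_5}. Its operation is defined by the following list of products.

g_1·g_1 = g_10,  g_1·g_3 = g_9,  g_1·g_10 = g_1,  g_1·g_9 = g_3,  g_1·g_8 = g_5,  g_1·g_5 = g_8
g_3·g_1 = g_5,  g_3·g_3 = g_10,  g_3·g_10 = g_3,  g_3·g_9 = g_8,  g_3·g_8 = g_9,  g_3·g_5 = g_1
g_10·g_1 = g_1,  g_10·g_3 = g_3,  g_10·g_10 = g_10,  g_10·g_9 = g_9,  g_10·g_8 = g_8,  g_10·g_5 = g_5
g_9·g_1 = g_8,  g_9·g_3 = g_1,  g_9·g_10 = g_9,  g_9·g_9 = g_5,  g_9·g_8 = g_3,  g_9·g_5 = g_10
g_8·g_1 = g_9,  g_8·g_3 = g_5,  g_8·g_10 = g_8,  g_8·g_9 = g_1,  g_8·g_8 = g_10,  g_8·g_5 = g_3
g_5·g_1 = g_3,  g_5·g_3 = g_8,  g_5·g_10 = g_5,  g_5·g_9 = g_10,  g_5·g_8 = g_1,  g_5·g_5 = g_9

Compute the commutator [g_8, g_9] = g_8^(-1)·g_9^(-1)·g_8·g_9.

g_5

Identity is g_10; from the table g_8^(-1) = g_8 and g_9^(-1) = g_5.
g_8·g_5 = g_3
g_3·g_8 = g_9
g_9·g_9 = g_5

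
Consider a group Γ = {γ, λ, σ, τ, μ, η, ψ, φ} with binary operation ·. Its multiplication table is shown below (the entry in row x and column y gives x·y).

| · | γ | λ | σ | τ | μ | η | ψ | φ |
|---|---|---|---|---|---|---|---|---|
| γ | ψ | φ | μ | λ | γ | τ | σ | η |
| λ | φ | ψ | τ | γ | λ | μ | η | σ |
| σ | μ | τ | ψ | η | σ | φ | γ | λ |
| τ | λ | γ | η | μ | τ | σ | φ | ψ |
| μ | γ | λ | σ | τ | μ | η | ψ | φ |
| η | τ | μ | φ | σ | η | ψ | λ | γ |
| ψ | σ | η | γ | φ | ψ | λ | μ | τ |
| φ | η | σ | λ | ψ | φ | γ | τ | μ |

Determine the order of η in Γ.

4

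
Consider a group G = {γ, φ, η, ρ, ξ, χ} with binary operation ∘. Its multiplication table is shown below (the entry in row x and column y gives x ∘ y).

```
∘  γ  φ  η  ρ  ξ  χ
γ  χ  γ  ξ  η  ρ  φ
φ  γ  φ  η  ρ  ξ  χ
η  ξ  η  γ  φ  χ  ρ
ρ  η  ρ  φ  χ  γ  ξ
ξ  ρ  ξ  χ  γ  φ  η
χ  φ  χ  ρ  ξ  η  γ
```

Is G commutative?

Yes

Check whether the table is symmetric across its main diagonal.
Every entry (row x, col y) equals the entry (row y, col x), so G is abelian.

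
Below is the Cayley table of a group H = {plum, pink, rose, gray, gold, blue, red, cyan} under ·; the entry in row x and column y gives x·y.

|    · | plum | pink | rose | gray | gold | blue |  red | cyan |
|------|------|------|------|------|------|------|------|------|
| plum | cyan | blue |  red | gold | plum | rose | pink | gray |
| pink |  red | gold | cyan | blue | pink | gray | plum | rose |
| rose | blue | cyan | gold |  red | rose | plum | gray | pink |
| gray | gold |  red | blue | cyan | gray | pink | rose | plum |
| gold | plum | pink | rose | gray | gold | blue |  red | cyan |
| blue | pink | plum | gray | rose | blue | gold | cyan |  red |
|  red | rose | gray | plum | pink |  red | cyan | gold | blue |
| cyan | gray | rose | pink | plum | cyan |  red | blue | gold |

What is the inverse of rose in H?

First locate the identity: row gold matches the header, so gold is the identity.
Scan row rose for gold: rose·rose = gold. Hence rose^(-1) = rose.

rose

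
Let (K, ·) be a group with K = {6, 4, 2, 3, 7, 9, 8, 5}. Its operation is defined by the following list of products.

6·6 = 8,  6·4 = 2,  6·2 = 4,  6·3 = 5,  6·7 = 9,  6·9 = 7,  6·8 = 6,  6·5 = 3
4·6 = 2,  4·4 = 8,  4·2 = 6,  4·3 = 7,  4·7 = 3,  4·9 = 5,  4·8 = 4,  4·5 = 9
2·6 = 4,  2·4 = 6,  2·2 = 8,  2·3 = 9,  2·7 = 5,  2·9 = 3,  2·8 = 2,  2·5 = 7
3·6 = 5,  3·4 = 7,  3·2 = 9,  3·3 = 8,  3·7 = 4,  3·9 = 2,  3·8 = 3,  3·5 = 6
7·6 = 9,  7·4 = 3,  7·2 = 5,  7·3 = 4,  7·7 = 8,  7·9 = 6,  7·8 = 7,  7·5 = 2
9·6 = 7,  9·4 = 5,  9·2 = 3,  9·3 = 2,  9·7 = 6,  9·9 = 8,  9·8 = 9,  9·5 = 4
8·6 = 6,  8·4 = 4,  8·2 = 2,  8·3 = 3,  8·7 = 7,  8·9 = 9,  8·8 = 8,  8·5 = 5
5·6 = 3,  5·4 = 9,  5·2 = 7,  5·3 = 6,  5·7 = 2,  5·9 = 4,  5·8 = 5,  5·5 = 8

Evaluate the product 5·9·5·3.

2

5·9 = 4
4·5 = 9
9·3 = 2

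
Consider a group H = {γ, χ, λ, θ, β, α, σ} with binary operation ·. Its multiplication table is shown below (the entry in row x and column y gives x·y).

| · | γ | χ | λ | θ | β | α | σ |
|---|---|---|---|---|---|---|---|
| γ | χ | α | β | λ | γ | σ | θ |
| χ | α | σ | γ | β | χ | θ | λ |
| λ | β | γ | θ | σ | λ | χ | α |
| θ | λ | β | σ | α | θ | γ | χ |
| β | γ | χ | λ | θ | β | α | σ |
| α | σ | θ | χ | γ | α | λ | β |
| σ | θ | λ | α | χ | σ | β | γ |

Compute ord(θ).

The identity element is β (its row matches the header).
θ^1 = θ
θ^2 = θ·θ = α
θ^3 = α·θ = γ
θ^4 = γ·θ = λ
θ^5 = λ·θ = σ
θ^6 = σ·θ = χ
θ^7 = χ·θ = β
The first power of θ equal to the identity is θ^7, so ord(θ) = 7.

7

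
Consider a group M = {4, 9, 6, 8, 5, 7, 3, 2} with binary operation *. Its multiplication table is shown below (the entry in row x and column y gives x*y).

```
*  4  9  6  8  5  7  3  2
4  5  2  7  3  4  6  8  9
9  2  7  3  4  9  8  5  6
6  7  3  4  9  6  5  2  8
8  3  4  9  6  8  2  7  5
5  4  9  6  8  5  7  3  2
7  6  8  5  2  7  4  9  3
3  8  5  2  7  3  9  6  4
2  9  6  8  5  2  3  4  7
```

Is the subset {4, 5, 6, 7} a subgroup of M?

{4, 5, 6, 7} contains the identity 5.
Checking products: every product of two elements of {4, 5, 6, 7} (read from the table) lies in {4, 5, 6, 7}, so the set is closed.
In a finite group, a nonempty closed subset is a subgroup. So {4, 5, 6, 7} ≤ M.

Yes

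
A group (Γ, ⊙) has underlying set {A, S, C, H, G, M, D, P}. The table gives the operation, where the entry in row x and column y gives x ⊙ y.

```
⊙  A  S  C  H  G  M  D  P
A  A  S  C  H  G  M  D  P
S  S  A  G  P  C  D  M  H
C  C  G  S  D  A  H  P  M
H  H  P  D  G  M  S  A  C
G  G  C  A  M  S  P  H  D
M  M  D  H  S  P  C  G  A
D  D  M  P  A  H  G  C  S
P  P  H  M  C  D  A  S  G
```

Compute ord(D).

8

The identity element is A (its row matches the header).
D^1 = D
D^2 = D ⊙ D = C
D^3 = C ⊙ D = P
D^4 = P ⊙ D = S
D^5 = S ⊙ D = M
D^6 = M ⊙ D = G
D^7 = G ⊙ D = H
D^8 = H ⊙ D = A
The first power of D equal to the identity is D^8, so ord(D) = 8.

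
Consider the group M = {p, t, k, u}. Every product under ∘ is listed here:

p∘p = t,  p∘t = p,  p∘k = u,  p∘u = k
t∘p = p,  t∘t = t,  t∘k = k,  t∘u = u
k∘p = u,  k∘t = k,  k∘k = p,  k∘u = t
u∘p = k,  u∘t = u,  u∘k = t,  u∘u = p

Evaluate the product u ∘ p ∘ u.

u ∘ p = k
k ∘ u = t

t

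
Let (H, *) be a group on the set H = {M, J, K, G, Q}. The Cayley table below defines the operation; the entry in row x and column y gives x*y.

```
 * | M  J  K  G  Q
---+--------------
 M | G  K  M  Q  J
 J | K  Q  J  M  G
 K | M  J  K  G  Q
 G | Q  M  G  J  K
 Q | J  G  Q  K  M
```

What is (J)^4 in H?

J^1 = J
J^2 = J*J = Q
J^3 = Q*J = G
J^4 = G*J = M

M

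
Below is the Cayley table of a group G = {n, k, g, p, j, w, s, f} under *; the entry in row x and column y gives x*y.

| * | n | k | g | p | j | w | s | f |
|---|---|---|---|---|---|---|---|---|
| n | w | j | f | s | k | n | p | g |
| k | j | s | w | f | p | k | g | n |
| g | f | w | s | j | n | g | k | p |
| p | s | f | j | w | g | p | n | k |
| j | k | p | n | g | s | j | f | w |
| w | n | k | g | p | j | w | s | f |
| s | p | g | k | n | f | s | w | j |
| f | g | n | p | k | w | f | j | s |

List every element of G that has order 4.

{f, g, j, k}

Identity is w. Compute the order of each non-identity element by repeated multiplication:
  n: n → w  (order 2)
  k: k → s → g → w  (order 4)
  g: g → s → k → w  (order 4)
  p: p → w  (order 2)
  j: j → s → f → w  (order 4)
  s: s → w  (order 2)
  f: f → s → j → w  (order 4)
Elements of order 4: {f, g, j, k}.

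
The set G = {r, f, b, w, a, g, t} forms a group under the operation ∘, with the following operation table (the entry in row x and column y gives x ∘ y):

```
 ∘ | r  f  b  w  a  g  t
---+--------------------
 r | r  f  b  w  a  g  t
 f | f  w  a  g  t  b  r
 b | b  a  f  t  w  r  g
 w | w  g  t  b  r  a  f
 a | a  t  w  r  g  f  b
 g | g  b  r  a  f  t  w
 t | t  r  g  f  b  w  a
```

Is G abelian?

Check whether the table is symmetric across its main diagonal.
Every entry (row x, col y) equals the entry (row y, col x), so G is abelian.

Yes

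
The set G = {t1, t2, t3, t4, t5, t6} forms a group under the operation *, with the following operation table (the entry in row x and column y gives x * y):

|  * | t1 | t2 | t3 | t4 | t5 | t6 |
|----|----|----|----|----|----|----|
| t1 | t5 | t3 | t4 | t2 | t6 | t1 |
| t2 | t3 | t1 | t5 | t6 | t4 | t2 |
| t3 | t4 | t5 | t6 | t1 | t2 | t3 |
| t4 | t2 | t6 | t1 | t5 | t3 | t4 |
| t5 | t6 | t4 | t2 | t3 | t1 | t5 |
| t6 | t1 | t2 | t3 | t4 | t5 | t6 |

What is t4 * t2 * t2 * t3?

t4 * t2 = t6
t6 * t2 = t2
t2 * t3 = t5

t5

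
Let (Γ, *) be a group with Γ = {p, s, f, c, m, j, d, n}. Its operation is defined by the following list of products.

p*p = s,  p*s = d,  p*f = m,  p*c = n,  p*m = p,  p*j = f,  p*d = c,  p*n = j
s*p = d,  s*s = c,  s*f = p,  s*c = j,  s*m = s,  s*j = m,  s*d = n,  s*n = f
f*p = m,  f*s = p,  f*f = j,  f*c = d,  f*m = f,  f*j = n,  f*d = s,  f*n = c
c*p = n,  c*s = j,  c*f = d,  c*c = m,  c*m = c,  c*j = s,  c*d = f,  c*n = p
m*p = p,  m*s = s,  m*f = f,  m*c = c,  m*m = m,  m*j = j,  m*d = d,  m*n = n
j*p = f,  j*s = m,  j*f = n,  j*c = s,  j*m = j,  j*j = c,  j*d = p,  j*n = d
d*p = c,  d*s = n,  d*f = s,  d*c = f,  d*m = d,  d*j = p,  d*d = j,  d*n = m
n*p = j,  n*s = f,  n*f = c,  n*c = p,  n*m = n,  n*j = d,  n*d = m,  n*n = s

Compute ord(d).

8

The identity element is m (its row matches the header).
d^1 = d
d^2 = d * d = j
d^3 = j * d = p
d^4 = p * d = c
d^5 = c * d = f
d^6 = f * d = s
d^7 = s * d = n
d^8 = n * d = m
The first power of d equal to the identity is d^8, so ord(d) = 8.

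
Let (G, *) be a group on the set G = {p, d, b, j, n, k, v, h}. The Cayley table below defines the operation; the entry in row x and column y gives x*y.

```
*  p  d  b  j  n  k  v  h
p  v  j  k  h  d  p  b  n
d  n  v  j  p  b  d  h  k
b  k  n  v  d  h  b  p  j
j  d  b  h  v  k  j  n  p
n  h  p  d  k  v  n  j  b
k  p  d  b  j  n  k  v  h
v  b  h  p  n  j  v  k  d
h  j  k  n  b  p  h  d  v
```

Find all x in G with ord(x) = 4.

{b, d, h, j, n, p}

Identity is k. Compute the order of each non-identity element by repeated multiplication:
  p: p → v → b → k  (order 4)
  d: d → v → h → k  (order 4)
  b: b → v → p → k  (order 4)
  j: j → v → n → k  (order 4)
  n: n → v → j → k  (order 4)
  v: v → k  (order 2)
  h: h → v → d → k  (order 4)
Elements of order 4: {b, d, h, j, n, p}.
(Structurally, G here is isomorphic to the quaternion group Q_8.)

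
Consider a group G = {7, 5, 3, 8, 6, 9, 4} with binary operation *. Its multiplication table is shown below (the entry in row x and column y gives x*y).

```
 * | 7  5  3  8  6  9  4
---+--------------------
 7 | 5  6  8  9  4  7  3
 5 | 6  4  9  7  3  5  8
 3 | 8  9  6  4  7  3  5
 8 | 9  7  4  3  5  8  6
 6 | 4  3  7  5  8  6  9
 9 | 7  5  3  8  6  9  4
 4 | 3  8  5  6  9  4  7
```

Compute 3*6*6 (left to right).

3*6 = 7
7*6 = 4

4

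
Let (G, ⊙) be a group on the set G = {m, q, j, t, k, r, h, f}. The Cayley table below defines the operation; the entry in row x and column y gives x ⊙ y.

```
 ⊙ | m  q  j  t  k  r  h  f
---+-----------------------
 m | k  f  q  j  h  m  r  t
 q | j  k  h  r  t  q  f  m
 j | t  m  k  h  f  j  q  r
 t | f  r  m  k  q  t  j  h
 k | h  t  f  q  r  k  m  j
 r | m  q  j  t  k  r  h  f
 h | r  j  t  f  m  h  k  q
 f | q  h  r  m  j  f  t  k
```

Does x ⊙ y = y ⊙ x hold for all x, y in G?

No

h ⊙ j = t but j ⊙ h = q.
Since h and j do not commute, G is not abelian.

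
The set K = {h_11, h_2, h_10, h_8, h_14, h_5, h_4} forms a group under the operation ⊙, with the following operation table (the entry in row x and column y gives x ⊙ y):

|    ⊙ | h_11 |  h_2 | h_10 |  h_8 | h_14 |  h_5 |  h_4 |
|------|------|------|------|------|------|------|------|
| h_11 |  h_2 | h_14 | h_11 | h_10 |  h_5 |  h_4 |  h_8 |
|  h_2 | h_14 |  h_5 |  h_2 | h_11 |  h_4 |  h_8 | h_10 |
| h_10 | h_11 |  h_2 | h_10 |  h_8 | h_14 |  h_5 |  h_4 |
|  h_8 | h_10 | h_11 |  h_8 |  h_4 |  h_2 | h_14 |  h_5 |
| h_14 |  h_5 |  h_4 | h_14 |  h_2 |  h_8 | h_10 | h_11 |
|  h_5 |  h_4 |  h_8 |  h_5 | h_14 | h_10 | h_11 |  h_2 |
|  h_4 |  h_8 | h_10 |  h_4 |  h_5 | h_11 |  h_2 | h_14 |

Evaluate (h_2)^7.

h_10

h_2^1 = h_2
h_2^2 = h_2 ⊙ h_2 = h_5
h_2^3 = h_5 ⊙ h_2 = h_8
h_2^4 = h_8 ⊙ h_2 = h_11
h_2^5 = h_11 ⊙ h_2 = h_14
h_2^6 = h_14 ⊙ h_2 = h_4
h_2^7 = h_4 ⊙ h_2 = h_10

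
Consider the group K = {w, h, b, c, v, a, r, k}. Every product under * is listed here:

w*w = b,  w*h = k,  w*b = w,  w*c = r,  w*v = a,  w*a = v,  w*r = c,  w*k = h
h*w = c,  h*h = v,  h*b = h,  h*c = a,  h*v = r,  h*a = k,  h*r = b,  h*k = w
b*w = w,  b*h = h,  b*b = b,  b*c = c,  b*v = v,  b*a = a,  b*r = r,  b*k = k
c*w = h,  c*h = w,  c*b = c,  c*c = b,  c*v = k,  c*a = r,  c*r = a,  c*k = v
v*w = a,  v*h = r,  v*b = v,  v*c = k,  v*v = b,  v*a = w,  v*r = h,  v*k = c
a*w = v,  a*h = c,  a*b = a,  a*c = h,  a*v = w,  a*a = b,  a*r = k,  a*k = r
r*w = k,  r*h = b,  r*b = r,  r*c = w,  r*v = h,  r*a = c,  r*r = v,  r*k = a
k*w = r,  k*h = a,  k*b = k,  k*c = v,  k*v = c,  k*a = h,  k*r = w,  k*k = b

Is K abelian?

r*w = k but w*r = c.
Since r and w do not commute, K is not abelian.

No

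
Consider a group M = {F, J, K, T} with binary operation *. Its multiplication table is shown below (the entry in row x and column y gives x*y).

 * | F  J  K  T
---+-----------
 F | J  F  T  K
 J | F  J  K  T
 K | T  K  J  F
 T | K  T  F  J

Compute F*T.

Read row F, column T: F*T = K.

K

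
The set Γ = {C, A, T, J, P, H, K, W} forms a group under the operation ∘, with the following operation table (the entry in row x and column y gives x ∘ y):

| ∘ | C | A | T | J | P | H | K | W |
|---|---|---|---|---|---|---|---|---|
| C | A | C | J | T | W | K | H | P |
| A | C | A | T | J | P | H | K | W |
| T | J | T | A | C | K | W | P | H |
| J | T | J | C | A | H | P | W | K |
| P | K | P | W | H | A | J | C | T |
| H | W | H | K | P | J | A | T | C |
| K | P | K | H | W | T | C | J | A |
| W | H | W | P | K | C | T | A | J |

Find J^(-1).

J

First locate the identity: row A matches the header, so A is the identity.
Scan row J for A: J ∘ J = A. Hence J^(-1) = J.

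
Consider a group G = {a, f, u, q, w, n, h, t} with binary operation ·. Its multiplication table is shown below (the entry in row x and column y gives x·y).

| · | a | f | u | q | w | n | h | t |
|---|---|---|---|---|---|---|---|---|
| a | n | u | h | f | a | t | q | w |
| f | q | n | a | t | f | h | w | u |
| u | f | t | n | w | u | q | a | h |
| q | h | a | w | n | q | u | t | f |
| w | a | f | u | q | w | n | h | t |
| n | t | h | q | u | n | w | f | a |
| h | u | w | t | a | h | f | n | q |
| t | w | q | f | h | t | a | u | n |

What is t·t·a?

t·t = n
n·a = t
(Structurally, G here is isomorphic to the quaternion group Q_8.)

t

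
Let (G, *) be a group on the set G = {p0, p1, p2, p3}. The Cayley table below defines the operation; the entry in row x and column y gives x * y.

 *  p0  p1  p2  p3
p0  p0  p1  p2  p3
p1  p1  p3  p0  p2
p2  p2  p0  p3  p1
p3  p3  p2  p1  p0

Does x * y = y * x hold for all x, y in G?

Check whether the table is symmetric across its main diagonal.
Every entry (row x, col y) equals the entry (row y, col x), so G is abelian.
(In fact G ≅ the cyclic group Z_4.)

Yes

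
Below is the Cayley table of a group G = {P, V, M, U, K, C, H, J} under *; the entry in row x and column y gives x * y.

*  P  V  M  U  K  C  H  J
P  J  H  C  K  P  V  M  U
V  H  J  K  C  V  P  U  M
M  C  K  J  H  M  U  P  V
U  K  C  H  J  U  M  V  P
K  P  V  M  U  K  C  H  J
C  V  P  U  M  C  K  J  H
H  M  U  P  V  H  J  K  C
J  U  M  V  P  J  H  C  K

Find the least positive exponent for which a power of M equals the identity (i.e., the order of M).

4

The identity element is K (its row matches the header).
M^1 = M
M^2 = M * M = J
M^3 = J * M = V
M^4 = V * M = K
The first power of M equal to the identity is M^4, so ord(M) = 4.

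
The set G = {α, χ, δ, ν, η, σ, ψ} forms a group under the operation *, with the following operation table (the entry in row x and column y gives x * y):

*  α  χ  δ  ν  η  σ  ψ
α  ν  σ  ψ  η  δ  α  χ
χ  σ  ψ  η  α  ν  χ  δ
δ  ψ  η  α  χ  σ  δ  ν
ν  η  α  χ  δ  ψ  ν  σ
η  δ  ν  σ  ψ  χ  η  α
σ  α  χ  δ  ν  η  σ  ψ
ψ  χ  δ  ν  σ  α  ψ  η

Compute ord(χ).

7

The identity element is σ (its row matches the header).
χ^1 = χ
χ^2 = χ * χ = ψ
χ^3 = ψ * χ = δ
χ^4 = δ * χ = η
χ^5 = η * χ = ν
χ^6 = ν * χ = α
χ^7 = α * χ = σ
The first power of χ equal to the identity is χ^7, so ord(χ) = 7.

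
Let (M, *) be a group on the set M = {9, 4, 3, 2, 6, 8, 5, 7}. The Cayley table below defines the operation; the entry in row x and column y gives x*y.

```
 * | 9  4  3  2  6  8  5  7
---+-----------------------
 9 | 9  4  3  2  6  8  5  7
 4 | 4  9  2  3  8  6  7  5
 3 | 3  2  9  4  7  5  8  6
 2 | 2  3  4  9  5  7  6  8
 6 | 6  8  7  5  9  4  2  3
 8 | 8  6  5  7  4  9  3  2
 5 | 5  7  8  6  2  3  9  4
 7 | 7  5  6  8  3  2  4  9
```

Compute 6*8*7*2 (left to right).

6*8 = 4
4*7 = 5
5*2 = 6
(Structurally, M here is isomorphic to the elementary abelian group (Z_2)^3.)

6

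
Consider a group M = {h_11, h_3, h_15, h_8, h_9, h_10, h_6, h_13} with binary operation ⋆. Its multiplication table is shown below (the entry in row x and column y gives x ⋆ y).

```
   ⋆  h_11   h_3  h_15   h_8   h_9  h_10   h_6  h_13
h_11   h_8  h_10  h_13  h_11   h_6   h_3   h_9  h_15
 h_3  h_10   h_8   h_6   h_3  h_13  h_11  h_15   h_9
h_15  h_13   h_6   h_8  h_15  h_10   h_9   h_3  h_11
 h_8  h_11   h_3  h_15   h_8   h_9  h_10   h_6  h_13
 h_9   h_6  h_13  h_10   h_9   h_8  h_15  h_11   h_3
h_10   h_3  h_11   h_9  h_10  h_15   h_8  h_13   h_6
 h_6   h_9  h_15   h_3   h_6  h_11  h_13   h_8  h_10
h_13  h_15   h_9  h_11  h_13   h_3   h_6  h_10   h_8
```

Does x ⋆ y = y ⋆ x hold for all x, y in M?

Yes

Check whether the table is symmetric across its main diagonal.
Every entry (row x, col y) equals the entry (row y, col x), so M is abelian.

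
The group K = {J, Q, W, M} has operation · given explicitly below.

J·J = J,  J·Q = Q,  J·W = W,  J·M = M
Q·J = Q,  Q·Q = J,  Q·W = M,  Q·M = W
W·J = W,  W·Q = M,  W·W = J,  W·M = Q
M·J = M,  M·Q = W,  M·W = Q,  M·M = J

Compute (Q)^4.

Q^1 = Q
Q^2 = Q·Q = J
Q^3 = J·Q = Q
Q^4 = Q·Q = J

J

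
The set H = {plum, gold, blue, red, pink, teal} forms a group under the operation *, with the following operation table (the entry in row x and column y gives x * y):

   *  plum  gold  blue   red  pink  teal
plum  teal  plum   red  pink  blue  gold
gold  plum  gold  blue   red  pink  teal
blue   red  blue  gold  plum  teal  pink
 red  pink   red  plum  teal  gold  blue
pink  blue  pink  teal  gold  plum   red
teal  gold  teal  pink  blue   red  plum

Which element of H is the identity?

gold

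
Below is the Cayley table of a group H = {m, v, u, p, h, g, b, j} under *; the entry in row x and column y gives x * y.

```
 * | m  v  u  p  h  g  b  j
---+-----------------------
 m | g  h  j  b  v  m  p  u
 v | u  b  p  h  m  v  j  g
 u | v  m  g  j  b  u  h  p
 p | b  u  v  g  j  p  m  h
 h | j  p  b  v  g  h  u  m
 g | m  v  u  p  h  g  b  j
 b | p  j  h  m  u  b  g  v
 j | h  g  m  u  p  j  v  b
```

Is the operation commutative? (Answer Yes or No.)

v * h = m but h * v = p.
Since v and h do not commute, H is not abelian.

No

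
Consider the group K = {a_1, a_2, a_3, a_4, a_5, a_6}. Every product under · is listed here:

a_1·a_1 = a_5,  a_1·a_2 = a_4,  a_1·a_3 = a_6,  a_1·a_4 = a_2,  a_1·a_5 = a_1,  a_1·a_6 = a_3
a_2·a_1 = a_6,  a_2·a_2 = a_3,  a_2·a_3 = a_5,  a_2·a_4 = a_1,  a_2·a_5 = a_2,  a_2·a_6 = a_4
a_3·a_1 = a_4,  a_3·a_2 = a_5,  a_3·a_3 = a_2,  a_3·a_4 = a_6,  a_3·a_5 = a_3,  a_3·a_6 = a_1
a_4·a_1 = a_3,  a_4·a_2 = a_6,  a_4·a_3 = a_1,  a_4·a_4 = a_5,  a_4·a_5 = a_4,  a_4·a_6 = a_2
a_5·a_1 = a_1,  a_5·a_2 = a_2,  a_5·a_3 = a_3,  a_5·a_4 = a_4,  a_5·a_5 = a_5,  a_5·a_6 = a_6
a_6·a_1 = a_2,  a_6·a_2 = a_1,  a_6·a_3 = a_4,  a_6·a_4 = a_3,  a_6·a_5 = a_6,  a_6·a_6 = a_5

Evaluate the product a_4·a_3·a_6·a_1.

a_4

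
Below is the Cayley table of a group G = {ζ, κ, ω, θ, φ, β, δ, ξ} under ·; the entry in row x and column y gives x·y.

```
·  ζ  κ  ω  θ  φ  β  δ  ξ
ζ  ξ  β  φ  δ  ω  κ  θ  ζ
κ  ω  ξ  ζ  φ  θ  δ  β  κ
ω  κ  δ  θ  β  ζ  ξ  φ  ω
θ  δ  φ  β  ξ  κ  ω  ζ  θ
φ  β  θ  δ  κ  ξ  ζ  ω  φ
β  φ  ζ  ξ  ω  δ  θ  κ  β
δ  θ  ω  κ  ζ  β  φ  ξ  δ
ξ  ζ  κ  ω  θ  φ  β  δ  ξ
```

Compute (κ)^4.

κ^1 = κ
κ^2 = κ·κ = ξ
κ^3 = ξ·κ = κ
κ^4 = κ·κ = ξ
(Structurally, G here is isomorphic to the dihedral group D_4.)

ξ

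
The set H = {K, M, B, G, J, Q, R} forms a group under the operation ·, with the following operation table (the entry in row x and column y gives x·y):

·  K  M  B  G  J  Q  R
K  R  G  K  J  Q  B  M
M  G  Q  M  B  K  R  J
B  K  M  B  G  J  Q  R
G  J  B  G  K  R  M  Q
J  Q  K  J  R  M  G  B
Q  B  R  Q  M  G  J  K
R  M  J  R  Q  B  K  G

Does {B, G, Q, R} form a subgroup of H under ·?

G·G = K, which is not in {B, G, Q, R}.
The subset is not closed under ·, so it is not a subgroup.

No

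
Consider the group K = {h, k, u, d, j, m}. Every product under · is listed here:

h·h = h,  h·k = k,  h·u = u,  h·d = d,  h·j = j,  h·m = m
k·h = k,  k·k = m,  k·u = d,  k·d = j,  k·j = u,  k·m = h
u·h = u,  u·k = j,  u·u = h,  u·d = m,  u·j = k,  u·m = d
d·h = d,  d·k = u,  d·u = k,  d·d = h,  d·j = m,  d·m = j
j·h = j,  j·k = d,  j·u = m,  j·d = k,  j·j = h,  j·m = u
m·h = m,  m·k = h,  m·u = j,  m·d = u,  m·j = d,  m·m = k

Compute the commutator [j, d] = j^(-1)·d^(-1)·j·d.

Identity is h; from the table j^(-1) = j and d^(-1) = d.
j·d = k
k·j = u
u·d = m

m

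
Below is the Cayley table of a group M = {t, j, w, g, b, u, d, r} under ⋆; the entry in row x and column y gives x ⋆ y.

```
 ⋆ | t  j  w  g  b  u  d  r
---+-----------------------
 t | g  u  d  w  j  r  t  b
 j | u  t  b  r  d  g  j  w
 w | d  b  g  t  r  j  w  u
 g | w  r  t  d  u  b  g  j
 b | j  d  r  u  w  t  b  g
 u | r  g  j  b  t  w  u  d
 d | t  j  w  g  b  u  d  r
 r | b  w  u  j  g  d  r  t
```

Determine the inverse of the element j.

First locate the identity: row d matches the header, so d is the identity.
Scan row j for d: j ⋆ b = d. Hence j^(-1) = b.

b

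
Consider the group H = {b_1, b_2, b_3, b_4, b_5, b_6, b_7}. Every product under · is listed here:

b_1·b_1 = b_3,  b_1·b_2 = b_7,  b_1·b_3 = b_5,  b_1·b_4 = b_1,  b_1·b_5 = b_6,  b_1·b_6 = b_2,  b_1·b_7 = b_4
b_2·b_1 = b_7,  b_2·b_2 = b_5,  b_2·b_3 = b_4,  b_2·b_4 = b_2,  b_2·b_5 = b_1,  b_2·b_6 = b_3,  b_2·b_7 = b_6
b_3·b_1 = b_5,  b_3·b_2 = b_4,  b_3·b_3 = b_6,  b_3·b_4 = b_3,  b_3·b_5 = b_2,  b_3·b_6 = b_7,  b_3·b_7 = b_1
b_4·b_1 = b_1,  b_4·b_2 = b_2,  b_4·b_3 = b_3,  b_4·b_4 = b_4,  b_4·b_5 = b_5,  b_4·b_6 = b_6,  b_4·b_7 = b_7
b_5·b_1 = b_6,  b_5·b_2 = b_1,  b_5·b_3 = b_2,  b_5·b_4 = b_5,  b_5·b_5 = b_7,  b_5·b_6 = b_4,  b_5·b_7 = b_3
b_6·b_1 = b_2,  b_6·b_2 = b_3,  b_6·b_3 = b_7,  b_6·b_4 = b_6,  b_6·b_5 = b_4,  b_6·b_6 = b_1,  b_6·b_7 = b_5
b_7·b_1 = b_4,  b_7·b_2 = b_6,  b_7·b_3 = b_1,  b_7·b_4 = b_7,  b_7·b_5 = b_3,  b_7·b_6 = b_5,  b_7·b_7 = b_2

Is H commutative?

Check whether the table is symmetric across its main diagonal.
Every entry (row x, col y) equals the entry (row y, col x), so H is abelian.
(In fact H ≅ the cyclic group Z_7.)

Yes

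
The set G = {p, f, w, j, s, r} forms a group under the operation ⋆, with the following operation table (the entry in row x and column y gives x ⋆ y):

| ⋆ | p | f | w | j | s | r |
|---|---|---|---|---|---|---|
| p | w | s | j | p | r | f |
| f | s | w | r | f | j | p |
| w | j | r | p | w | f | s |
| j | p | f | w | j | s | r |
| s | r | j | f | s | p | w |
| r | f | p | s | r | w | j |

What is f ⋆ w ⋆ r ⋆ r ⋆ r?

f ⋆ w = r
r ⋆ r = j
j ⋆ r = r
r ⋆ r = j

j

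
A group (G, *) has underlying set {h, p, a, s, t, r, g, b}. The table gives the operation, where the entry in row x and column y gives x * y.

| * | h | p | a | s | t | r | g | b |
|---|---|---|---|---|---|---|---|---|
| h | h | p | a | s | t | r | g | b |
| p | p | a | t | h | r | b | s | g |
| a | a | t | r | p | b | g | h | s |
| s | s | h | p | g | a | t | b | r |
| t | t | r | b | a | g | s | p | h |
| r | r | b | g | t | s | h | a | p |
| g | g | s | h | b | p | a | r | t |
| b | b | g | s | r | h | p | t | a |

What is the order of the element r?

The identity element is h (its row matches the header).
r^1 = r
r^2 = r * r = h
The first power of r equal to the identity is r^2, so ord(r) = 2.
(Structurally, G here is isomorphic to the cyclic group Z_8.)

2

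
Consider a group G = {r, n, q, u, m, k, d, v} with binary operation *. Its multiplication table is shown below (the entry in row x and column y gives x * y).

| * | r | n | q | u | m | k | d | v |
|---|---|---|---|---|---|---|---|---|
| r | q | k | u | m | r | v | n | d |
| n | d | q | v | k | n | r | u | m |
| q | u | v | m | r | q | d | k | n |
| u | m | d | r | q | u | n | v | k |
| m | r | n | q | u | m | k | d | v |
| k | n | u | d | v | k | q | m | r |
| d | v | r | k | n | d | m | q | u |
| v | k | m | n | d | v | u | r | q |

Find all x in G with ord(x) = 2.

Identity is m. Compute the order of each non-identity element by repeated multiplication:
  r: r → q → u → m  (order 4)
  n: n → q → v → m  (order 4)
  q: q → m  (order 2)
  u: u → q → r → m  (order 4)
  k: k → q → d → m  (order 4)
  d: d → q → k → m  (order 4)
  v: v → q → n → m  (order 4)
Elements of order 2: {q}.

{q}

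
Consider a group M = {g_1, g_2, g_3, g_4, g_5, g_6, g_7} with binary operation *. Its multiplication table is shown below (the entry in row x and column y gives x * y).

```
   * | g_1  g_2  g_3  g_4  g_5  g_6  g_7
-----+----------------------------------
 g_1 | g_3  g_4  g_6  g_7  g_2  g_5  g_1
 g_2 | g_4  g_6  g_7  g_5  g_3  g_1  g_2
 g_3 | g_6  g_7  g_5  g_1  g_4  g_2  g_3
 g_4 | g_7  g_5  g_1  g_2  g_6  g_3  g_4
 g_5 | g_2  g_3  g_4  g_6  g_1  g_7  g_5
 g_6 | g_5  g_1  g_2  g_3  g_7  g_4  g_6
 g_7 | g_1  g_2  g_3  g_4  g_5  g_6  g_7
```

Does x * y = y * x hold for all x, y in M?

Check whether the table is symmetric across its main diagonal.
Every entry (row x, col y) equals the entry (row y, col x), so M is abelian.

Yes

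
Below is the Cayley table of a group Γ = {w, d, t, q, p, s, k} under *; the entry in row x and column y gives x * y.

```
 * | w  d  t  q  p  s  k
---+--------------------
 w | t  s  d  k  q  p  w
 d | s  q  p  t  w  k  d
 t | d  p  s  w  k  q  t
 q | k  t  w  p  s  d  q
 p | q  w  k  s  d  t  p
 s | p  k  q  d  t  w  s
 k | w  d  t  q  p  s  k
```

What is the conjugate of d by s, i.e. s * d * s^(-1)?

The identity is k. In row s, the entry k sits in column d, so s^(-1) = d.
s * d = k
k * d = d

d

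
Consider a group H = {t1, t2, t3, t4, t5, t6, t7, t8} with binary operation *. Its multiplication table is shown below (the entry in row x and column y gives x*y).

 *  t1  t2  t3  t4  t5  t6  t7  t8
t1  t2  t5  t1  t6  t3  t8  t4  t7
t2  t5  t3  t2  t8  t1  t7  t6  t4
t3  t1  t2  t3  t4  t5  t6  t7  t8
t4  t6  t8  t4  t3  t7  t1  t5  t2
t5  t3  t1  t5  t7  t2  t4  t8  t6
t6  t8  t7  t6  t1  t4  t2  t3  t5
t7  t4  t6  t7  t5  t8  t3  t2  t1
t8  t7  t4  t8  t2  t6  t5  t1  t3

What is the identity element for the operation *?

t3

The identity e satisfies e*x = x for all x, so its row in the table reproduces the column headers.
Row t3 reads: t1, t2, t3, t4, t5, t6, t7, t8 — exactly the header order. So t3 is the identity.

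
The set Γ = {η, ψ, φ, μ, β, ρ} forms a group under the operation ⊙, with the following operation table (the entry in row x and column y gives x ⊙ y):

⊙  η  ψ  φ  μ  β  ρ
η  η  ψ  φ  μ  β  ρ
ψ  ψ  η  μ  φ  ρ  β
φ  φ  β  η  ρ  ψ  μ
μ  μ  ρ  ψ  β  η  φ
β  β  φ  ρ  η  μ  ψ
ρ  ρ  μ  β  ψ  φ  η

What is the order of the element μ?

The identity element is η (its row matches the header).
μ^1 = μ
μ^2 = μ ⊙ μ = β
μ^3 = β ⊙ μ = η
The first power of μ equal to the identity is μ^3, so ord(μ) = 3.

3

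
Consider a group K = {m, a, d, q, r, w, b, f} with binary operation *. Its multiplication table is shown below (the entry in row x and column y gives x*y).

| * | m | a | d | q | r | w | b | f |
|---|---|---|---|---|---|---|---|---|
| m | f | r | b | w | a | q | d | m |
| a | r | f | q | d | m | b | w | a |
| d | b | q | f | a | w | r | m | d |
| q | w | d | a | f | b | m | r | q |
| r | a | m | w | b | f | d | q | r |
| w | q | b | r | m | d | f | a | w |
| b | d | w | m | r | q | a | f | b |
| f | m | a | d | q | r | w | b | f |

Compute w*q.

m

Read row w, column q: w*q = m.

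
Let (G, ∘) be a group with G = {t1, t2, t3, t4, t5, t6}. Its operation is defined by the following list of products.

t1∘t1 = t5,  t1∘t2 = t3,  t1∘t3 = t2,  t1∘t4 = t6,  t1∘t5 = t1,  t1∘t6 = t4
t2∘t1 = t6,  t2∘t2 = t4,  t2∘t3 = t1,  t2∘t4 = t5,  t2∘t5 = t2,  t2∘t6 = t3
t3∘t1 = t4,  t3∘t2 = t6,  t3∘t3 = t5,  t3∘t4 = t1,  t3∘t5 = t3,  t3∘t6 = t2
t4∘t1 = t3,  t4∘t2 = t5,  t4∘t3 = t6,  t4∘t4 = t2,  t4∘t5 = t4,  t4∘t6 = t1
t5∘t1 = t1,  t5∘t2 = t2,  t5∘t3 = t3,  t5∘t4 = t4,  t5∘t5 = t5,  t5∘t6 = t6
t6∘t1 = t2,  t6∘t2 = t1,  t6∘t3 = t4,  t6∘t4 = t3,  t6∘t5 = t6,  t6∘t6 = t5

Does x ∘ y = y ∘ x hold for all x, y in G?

t4 ∘ t1 = t3 but t1 ∘ t4 = t6.
Since t4 and t1 do not commute, G is not abelian.

No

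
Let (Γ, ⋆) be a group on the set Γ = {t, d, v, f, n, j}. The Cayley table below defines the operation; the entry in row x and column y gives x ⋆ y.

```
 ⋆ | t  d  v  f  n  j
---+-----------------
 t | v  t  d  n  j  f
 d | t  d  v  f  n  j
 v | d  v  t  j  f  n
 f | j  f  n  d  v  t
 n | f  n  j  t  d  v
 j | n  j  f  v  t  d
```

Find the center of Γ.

{d}

An element z is central iff its row equals its column in the table.
For f: f ⋆ v = n ≠ j = v ⋆ f, so f ∉ Z.
Checking each element this way leaves Z(Γ) = {d}.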